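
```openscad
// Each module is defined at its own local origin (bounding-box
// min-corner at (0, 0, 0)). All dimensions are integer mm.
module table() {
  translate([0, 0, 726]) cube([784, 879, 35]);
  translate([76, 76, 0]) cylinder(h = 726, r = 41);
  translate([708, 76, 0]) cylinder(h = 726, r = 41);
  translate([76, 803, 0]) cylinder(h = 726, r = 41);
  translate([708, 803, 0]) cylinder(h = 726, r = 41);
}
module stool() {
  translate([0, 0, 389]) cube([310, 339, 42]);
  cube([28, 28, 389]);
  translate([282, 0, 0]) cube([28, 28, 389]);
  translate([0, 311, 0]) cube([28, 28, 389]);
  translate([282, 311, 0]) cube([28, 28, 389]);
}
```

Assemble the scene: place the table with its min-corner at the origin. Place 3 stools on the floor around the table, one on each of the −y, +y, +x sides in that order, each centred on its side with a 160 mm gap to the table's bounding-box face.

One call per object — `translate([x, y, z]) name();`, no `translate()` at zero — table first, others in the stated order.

table();
translate([237, -499, 0]) stool();
translate([237, 1039, 0]) stool();
translate([944, 270, 0]) stool();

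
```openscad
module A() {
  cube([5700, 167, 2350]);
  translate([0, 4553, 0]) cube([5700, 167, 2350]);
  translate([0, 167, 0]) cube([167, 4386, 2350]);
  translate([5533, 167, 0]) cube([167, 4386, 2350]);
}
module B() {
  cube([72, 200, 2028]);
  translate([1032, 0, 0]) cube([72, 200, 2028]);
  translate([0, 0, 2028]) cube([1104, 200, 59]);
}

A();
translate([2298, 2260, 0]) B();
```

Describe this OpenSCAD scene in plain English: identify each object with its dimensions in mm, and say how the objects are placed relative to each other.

A is the wall frame of a small rectangular building: four walls, each 2350 mm tall and 167 mm thick, enclosing a footprint 5700 mm (x) by 4720 mm (y) outside-to-outside, with no floor or roof. The front and back walls (the −y and +y sides) span the full width; the two side walls fit between them.

B is a door frame. The clear opening is 960 mm wide and 2028 mm high. Two 72 mm wide jambs, 200 mm deep, stand either side of the opening from the floor to the top of the opening. A 59 mm thick head sits across the top of both jambs, spanning the full outside width of the frame.

The door frame sits inside the house frame, centred.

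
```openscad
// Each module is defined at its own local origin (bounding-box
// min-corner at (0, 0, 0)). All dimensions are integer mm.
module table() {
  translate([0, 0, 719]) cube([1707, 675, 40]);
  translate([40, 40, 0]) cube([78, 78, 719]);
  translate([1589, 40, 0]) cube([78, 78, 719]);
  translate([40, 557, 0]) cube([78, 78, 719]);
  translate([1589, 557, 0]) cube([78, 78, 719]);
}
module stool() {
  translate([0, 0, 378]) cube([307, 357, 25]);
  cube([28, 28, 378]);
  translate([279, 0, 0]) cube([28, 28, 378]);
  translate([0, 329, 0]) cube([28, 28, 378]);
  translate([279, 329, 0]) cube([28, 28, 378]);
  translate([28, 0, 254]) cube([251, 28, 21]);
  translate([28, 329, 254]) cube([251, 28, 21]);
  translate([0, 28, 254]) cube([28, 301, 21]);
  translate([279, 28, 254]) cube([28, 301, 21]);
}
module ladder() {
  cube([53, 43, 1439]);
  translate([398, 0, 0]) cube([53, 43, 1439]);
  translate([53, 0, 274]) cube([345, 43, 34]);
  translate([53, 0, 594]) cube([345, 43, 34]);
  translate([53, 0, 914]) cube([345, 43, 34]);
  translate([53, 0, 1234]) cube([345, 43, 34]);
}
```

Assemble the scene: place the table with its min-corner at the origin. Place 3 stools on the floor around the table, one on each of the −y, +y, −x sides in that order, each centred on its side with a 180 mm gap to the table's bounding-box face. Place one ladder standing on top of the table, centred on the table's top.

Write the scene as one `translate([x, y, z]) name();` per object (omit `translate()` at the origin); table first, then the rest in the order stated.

table();
translate([700, -537, 0]) stool();
translate([700, 855, 0]) stool();
translate([-487, 159, 0]) stool();
translate([628, 316, 759]) ladder();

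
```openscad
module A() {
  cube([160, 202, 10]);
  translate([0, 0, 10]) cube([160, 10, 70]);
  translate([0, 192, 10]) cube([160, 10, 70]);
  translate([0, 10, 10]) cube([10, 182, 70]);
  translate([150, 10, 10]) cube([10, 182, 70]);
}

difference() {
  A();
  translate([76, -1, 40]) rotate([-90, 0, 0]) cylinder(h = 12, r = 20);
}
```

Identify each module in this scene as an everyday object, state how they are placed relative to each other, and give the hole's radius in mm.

A is an open box. The open box has a circular hole through its front wall. The hole's radius is 20 mm.

The subtracted cylinder has r = 20 mm.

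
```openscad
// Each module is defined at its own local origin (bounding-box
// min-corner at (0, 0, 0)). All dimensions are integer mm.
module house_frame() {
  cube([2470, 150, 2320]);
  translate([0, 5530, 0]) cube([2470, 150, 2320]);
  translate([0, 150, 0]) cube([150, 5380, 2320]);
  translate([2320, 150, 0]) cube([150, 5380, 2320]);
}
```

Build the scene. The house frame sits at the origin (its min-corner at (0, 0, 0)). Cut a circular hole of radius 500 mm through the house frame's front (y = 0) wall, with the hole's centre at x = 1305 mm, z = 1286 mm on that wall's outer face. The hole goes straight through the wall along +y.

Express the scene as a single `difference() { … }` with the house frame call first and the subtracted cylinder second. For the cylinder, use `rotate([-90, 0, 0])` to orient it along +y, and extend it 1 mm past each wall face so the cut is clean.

difference() {
  house_frame();
  translate([1305, -1, 1286]) rotate([-90, 0, 0]) cylinder(h = 152, r = 500);
}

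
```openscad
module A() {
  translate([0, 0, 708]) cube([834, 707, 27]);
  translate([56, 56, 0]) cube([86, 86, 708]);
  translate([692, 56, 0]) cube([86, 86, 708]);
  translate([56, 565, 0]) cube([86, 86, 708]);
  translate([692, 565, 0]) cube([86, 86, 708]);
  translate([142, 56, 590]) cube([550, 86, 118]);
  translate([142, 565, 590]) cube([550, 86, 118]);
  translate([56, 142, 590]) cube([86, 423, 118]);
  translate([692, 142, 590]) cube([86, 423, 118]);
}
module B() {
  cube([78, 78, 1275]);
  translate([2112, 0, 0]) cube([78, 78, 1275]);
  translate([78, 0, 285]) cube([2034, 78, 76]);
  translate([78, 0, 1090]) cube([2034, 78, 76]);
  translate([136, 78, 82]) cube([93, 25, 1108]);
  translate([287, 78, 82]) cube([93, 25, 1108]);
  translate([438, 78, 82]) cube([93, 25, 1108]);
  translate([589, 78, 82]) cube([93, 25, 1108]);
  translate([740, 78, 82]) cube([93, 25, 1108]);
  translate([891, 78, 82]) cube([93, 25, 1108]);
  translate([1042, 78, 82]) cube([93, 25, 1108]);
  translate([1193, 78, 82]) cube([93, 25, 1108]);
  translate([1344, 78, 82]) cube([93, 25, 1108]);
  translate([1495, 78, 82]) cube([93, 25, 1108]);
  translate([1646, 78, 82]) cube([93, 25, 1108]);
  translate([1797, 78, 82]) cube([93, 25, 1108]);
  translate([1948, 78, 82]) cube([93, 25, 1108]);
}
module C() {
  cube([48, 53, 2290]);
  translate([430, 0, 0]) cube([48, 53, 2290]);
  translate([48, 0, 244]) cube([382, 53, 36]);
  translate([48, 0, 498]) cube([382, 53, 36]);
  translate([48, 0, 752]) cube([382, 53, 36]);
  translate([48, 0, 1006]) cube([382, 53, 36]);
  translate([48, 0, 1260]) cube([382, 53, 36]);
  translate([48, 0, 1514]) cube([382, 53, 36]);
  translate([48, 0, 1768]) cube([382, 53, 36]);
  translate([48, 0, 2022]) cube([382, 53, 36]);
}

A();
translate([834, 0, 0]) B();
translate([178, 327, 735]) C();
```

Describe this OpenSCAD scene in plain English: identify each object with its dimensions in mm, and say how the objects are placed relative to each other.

A is a table with a 834×707 mm rectangular top, 27 mm thick, top surface at z = 735 mm, supported by four 86×86 mm square legs, each inset 56 mm from the nearest pair of top edges, running from the floor. Four apron rails, 86 mm thick and 118 mm tall, run between adjacent legs with their top edges flush with the underside of the top and their outer faces flush with the legs' outer faces.

B is a fence section. Two 78×78 mm posts, 1275 mm tall, stand on the floor with a clear span of 2034 mm between their inner faces. Two horizontal rails of 78×76 mm section span the gap between the posts with their undersides at z = 285 mm and z = 1090 mm, flush with the posts' −y face. 13 pickets, each 93 mm wide, 25 mm thick and 1108 mm tall, are fixed to the +y face of the rails with their bottoms at z = 82 mm, evenly spaced across the span with equal gaps (rounded down to the nearest mm) at the −x end and between each pair — any rounding remainder accumulates at the +x end.

C is a straight ladder. Two 48×53 mm vertical rails, 2290 mm tall, stand 478 mm apart (outside-to-outside) with their front faces coplanar on the −y side. 8 rungs, each 53 mm deep and 36 mm tall, span between the inner faces of the rails, front faces flush with the rails. The lowest rung's underside is at z = 244 mm and rungs are spaced 254 mm apart (underside to underside).

The fence section is against the table's +x side, with their −y faces flush. The ladder is on top of the table, centred.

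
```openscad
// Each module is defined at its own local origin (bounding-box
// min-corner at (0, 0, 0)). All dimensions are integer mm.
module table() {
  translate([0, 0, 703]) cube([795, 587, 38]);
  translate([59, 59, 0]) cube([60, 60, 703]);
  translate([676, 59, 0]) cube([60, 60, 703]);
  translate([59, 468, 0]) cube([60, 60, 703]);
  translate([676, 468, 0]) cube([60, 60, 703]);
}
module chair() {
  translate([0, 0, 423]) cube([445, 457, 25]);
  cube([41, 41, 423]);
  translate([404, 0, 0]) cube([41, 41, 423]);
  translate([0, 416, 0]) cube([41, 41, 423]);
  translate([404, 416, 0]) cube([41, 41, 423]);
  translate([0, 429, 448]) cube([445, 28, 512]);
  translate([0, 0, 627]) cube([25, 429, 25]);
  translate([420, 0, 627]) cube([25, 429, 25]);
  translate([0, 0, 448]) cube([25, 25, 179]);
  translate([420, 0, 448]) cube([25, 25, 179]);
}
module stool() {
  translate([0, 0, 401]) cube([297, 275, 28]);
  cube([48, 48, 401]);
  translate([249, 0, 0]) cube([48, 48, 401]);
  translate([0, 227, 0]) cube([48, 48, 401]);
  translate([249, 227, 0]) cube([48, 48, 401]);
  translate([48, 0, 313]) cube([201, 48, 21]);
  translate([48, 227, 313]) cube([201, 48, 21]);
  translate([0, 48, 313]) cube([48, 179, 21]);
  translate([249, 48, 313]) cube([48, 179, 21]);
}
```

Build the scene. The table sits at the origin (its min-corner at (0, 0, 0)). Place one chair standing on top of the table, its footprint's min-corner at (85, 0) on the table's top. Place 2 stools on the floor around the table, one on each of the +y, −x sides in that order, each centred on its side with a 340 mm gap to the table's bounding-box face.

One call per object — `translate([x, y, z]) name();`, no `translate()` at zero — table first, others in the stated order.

table();
translate([85, 0, 741]) chair();
translate([249, 927, 0]) stool();
translate([-637, 156, 0]) stool();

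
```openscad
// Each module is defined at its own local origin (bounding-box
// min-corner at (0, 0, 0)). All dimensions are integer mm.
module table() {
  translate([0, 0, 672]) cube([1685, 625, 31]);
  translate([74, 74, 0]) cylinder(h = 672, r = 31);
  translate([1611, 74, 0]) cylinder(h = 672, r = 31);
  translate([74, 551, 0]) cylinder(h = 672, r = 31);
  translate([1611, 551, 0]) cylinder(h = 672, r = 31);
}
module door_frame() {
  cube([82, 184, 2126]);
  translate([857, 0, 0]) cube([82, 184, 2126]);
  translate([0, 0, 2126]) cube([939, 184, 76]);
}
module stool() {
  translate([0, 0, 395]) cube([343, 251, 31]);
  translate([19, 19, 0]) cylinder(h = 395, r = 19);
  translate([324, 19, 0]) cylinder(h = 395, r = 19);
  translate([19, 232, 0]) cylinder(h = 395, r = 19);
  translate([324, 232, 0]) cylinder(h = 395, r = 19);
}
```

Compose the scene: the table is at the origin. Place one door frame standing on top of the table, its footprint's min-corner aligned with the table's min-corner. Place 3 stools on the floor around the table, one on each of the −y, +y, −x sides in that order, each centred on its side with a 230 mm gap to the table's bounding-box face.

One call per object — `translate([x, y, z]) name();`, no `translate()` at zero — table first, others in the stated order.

table();
translate([0, 0, 703]) door_frame();
translate([671, -481, 0]) stool();
translate([671, 855, 0]) stool();
translate([-573, 187, 0]) stool();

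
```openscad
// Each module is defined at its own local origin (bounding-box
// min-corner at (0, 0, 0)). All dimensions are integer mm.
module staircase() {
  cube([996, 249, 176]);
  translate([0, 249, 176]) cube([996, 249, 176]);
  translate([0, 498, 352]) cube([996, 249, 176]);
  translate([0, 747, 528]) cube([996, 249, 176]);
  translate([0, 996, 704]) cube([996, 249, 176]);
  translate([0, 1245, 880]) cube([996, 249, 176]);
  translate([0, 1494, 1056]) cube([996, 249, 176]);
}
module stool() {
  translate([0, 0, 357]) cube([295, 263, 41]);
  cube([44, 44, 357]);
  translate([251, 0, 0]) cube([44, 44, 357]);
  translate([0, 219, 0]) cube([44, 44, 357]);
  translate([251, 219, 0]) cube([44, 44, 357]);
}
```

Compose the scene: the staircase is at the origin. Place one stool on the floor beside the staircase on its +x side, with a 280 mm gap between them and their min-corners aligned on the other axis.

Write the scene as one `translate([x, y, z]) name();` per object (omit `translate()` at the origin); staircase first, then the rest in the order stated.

staircase();
translate([1276, 0, 0]) stool();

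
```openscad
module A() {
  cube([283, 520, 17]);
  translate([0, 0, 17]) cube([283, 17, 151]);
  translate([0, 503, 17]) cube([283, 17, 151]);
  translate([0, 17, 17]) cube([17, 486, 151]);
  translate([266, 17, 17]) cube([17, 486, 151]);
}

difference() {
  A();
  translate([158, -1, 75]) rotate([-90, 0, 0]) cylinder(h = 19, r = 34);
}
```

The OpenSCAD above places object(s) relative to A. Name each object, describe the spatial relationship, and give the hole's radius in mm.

The subtracted cylinder has r = 34 mm.

A is an open box. The open box has a circular hole through its front wall. The hole's radius is 34 mm.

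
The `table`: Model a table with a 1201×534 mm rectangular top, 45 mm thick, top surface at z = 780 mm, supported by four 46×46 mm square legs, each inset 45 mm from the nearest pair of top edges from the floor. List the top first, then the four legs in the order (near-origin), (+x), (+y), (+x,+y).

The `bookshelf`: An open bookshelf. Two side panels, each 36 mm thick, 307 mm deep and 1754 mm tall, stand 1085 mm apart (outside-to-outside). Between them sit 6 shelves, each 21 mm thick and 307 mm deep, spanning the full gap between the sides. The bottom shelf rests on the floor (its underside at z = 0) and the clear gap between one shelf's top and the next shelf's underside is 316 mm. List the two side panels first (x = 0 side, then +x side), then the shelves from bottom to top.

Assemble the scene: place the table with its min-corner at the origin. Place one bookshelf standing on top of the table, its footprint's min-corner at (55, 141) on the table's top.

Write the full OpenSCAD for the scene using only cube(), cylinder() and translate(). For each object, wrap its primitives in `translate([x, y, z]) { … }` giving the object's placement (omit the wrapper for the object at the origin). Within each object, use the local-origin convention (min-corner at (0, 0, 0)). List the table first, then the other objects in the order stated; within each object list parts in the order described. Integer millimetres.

translate([0, 0, 735]) cube([1201, 534, 45]);
translate([45, 45, 0]) cube([46, 46, 735]);
translate([1110, 45, 0]) cube([46, 46, 735]);
translate([45, 443, 0]) cube([46, 46, 735]);
translate([1110, 443, 0]) cube([46, 46, 735]);
translate([55, 141, 780]) {
  cube([36, 307, 1754]);
  translate([1049, 0, 0]) cube([36, 307, 1754]);
  translate([36, 0, 0]) cube([1013, 307, 21]);
  translate([36, 0, 337]) cube([1013, 307, 21]);
  translate([36, 0, 674]) cube([1013, 307, 21]);
  translate([36, 0, 1011]) cube([1013, 307, 21]);
  translate([36, 0, 1348]) cube([1013, 307, 21]);
  translate([36, 0, 1685]) cube([1013, 307, 21]);
}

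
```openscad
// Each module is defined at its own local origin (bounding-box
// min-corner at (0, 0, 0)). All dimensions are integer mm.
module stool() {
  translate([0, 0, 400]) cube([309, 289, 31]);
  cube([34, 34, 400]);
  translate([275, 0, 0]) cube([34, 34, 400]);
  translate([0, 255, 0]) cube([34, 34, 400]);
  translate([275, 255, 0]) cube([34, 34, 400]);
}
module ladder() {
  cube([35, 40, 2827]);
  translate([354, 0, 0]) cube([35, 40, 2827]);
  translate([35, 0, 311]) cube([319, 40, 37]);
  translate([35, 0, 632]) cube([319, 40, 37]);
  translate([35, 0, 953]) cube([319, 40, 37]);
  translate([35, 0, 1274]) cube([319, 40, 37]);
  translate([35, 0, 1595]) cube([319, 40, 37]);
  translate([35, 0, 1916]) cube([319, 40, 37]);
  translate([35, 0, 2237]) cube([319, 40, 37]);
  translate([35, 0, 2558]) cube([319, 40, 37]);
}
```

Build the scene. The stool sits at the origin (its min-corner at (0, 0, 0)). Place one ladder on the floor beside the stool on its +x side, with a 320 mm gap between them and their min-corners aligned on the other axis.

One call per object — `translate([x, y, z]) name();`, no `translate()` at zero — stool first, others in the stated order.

stool();
translate([629, 0, 0]) ladder();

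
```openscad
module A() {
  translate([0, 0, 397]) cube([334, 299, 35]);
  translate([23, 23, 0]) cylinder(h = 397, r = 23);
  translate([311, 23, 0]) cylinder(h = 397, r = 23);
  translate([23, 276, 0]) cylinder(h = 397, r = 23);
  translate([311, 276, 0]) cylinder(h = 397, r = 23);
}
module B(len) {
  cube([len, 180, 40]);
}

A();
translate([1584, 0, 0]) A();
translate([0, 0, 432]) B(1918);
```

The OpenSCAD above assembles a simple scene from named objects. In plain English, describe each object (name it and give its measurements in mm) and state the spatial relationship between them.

A is a four-legged stool. The seat is 334×299 mm, 35 mm thick, top at z = 432 mm. It stands on four round legs, each 46 mm in diameter, from z = 0 to the seat underside, each leg's axis is inset half a diameter from the nearest pair of seat edges (so the leg's bounding box is flush with the corner).

B is a rectangular beam 1918 mm long (x), 180 mm deep (y), 40 mm thick (z).

The beam spans the tops of two stools placed 1250 mm apart, resting at z = 432 mm.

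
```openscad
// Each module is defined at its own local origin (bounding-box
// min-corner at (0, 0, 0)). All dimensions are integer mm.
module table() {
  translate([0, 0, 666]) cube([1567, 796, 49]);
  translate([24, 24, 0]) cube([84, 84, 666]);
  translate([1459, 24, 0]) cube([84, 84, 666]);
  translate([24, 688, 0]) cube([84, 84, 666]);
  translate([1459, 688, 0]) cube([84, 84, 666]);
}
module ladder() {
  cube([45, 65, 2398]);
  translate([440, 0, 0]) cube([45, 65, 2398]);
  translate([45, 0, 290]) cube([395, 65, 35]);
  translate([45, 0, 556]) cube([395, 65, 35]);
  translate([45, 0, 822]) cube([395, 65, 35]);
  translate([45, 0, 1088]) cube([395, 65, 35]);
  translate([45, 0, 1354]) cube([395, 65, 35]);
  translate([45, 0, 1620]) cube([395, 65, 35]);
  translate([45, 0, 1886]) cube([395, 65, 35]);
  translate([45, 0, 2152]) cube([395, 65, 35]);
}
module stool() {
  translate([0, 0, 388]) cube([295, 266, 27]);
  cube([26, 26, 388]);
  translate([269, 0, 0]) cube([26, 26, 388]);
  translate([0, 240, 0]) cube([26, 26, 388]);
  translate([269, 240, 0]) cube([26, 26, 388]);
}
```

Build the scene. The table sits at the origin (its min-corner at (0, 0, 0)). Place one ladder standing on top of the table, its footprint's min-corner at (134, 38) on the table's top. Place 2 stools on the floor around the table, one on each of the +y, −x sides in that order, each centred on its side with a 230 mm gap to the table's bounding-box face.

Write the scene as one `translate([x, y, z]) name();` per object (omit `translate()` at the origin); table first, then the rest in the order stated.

table();
translate([134, 38, 715]) ladder();
translate([636, 1026, 0]) stool();
translate([-525, 265, 0]) stool();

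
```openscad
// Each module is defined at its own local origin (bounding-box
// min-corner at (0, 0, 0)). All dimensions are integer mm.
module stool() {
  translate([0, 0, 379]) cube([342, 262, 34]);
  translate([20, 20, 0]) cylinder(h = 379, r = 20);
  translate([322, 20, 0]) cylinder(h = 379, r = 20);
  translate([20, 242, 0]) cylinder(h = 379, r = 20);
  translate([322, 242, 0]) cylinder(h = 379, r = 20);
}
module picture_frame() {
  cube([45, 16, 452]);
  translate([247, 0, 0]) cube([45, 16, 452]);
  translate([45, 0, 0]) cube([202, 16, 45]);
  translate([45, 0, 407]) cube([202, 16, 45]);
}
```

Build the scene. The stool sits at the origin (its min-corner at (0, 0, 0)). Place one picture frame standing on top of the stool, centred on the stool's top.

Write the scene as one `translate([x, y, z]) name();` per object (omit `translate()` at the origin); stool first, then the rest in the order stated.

stool();
translate([25, 123, 413]) picture_frame();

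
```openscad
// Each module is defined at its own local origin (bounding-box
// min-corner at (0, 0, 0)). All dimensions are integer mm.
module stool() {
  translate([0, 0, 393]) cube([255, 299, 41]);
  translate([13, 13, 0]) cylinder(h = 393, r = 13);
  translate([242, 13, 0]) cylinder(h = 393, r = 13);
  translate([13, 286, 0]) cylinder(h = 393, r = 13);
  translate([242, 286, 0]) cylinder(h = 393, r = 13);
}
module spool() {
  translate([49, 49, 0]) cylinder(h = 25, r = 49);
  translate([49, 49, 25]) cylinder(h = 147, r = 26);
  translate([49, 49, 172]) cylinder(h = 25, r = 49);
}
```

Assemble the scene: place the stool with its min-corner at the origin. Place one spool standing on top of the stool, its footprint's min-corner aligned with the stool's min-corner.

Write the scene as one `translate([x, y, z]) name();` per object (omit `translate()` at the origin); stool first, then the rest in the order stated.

stool();
translate([0, 0, 434]) spool();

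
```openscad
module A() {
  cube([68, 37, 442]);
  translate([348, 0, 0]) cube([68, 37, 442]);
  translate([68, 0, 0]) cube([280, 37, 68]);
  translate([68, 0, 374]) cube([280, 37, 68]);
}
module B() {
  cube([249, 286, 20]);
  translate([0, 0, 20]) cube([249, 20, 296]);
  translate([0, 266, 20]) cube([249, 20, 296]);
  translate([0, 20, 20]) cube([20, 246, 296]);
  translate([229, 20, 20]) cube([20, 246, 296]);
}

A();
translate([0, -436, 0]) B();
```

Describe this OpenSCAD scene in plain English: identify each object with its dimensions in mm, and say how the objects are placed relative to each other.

A is a picture frame with a 280×306 mm rectangular opening (x by z) and a uniform 68 mm border on every side. Frame depth is 37 mm along y. It is built from two vertical stiles running the full outside height and two horizontal rails spanning the gap between the stiles.

B is an open storage box with external size 249×286×316 mm and wall thickness 20 mm (the base is also 20 mm thick). The base covers the whole footprint; the four walls stand on the base, with the y-facing walls full-width and the x-facing walls fitting between their inner faces.

The open box is on the floor beside the picture frame on its −y side.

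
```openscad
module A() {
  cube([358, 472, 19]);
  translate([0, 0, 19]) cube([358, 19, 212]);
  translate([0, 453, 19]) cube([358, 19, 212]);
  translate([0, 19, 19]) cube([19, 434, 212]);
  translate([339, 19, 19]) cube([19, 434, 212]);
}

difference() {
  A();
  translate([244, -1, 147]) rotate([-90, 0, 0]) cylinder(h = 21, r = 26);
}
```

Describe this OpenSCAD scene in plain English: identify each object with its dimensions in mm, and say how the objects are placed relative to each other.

A is an open storage box with external size 358×472×231 mm and wall thickness 19 mm (the base is also 19 mm thick). The base covers the whole footprint; the four walls stand on the base, with the y-facing walls full-width and the x-facing walls fitting between their inner faces.

The open box has a circular hole of radius 26 mm through its front wall, centred at (x = 244, z = 147).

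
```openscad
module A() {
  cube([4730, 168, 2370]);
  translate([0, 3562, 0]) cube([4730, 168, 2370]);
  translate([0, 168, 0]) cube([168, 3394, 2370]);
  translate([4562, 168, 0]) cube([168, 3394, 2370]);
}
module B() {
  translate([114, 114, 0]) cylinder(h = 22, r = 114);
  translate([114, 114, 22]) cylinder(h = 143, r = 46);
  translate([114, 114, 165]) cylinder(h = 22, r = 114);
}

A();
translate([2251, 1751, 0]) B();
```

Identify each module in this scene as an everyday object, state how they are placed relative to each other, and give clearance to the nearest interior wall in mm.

A is a house frame. B is a spool. The spool sits inside the house frame, centred. The clearance to the nearest interior wall is 1583 mm.

Clearances: x = 2083, y = 1583; minimum 1583 mm.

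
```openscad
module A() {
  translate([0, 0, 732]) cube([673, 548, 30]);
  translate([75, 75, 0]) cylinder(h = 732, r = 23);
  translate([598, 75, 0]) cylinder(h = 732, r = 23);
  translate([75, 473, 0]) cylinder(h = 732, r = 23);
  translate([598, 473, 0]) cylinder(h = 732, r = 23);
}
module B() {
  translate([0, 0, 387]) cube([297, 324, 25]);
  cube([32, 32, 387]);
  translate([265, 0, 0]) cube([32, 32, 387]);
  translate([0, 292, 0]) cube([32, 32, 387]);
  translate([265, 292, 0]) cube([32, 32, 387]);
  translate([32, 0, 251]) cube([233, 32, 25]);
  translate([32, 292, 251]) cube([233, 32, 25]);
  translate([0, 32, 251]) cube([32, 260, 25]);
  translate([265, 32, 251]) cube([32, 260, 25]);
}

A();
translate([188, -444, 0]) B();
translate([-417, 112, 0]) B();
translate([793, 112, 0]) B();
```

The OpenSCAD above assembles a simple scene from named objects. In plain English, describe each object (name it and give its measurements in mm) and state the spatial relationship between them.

A is a rectangular dining table. The top is 673×548×30 mm with its upper surface at z = 762 mm. It stands on four round legs of 46 mm diameter, each leg's bounding box inset 52 mm from the nearest pair of top edges, running from the floor to the underside of the top.

B is a simple wooden stool: a rectangular seat 297 mm (x) by 324 mm (y), 25 mm thick, top face at z = 412 mm, on four square legs, each 32×32 mm in cross-section. The legs rest on z = 0, each flush with a corner of the seat. Four stretchers, 32 mm wide and 25 mm tall, connect adjacent legs with their undersides at z = 251 mm, each running between the inner faces of the legs it joins and aligned with the legs' outer faces on the other axis.

Three stools sit around the table at the −y, −x, +x sides.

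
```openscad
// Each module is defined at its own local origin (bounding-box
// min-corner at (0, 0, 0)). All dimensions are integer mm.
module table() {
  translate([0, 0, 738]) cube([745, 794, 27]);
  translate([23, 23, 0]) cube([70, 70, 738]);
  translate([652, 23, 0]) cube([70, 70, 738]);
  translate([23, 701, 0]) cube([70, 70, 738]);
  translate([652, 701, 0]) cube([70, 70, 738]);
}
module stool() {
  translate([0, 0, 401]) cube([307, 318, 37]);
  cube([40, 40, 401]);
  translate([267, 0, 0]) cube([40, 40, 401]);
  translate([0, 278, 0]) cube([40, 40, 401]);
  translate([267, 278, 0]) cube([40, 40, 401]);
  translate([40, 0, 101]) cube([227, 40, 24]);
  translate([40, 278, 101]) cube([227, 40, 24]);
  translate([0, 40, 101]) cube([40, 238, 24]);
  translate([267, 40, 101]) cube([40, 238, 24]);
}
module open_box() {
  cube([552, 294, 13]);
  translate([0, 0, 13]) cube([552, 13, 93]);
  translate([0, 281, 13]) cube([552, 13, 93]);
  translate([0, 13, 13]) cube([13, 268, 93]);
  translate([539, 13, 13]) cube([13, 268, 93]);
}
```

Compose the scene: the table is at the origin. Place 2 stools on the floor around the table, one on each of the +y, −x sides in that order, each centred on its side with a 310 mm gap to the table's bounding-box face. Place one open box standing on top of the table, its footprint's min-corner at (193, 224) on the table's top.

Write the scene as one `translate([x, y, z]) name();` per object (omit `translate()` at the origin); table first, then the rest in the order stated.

table();
translate([219, 1104, 0]) stool();
translate([-617, 238, 0]) stool();
translate([193, 224, 765]) open_box();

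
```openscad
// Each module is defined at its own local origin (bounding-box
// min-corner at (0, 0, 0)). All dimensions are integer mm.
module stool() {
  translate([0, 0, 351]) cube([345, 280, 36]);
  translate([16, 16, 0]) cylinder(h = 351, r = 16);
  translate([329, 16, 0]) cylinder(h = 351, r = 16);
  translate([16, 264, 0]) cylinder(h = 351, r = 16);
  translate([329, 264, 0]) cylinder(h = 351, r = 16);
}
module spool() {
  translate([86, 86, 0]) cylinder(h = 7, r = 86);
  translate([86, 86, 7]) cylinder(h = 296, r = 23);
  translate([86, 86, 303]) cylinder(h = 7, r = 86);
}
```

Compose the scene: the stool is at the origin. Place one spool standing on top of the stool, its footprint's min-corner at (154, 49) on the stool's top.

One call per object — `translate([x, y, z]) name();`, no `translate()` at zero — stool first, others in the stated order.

stool();
translate([154, 49, 387]) spool();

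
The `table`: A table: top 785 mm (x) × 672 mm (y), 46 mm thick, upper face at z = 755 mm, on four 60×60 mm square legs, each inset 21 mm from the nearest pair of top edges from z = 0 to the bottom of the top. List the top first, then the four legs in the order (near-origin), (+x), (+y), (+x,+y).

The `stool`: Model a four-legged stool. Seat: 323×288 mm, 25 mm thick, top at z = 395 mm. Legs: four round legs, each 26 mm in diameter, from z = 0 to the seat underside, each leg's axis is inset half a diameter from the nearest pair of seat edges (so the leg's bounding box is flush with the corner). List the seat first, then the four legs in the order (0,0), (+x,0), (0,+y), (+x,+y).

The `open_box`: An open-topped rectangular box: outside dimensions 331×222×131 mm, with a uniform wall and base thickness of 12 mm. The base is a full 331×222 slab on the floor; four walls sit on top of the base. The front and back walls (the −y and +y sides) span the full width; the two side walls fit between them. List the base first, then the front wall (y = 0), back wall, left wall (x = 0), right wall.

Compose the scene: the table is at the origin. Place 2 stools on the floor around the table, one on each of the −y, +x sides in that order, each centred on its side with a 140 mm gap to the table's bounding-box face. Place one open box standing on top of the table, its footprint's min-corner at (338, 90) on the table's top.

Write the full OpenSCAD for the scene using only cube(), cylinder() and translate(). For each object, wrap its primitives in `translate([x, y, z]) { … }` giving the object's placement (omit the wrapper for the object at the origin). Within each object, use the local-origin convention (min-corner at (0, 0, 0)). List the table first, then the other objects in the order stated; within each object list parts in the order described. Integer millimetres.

translate([0, 0, 709]) cube([785, 672, 46]);
translate([21, 21, 0]) cube([60, 60, 709]);
translate([704, 21, 0]) cube([60, 60, 709]);
translate([21, 591, 0]) cube([60, 60, 709]);
translate([704, 591, 0]) cube([60, 60, 709]);
translate([231, -428, 0]) {
  translate([0, 0, 370]) cube([323, 288, 25]);
  translate([13, 13, 0]) cylinder(h = 370, r = 13);
  translate([310, 13, 0]) cylinder(h = 370, r = 13);
  translate([13, 275, 0]) cylinder(h = 370, r = 13);
  translate([310, 275, 0]) cylinder(h = 370, r = 13);
}
translate([925, 192, 0]) {
  translate([0, 0, 370]) cube([323, 288, 25]);
  translate([13, 13, 0]) cylinder(h = 370, r = 13);
  translate([310, 13, 0]) cylinder(h = 370, r = 13);
  translate([13, 275, 0]) cylinder(h = 370, r = 13);
  translate([310, 275, 0]) cylinder(h = 370, r = 13);
}
translate([338, 90, 755]) {
  cube([331, 222, 12]);
  translate([0, 0, 12]) cube([331, 12, 119]);
  translate([0, 210, 12]) cube([331, 12, 119]);
  translate([0, 12, 12]) cube([12, 198, 119]);
  translate([319, 12, 12]) cube([12, 198, 119]);
}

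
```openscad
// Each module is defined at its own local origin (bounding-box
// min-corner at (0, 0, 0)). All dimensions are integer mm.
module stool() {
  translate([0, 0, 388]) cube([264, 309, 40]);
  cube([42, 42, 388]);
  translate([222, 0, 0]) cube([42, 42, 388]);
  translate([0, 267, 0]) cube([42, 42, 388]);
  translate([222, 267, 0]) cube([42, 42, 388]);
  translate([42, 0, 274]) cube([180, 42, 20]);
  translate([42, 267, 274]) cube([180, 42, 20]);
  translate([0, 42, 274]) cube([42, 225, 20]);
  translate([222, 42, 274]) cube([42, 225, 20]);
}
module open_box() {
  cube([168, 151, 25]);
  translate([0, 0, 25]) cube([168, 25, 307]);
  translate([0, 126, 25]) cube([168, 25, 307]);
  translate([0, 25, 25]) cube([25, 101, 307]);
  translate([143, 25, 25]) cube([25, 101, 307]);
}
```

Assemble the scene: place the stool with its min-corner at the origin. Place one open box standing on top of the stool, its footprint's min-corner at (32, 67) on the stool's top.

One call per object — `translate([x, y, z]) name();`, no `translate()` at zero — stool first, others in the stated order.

stool();
translate([32, 67, 428]) open_box();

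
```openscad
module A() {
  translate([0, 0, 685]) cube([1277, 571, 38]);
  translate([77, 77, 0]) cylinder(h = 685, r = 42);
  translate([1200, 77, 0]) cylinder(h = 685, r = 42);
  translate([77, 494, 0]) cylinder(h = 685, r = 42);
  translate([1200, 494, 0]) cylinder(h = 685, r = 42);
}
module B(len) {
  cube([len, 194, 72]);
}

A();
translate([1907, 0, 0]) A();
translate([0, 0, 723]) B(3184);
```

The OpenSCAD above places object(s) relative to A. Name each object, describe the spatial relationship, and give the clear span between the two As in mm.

Second table starts at x = 1907; first ends at x = 1277; clear span = 1907 − 1277 = 630 mm.

A is a table. B is a beam. A beam spans the tops of two tables. The clear span between the two tables is 630 mm.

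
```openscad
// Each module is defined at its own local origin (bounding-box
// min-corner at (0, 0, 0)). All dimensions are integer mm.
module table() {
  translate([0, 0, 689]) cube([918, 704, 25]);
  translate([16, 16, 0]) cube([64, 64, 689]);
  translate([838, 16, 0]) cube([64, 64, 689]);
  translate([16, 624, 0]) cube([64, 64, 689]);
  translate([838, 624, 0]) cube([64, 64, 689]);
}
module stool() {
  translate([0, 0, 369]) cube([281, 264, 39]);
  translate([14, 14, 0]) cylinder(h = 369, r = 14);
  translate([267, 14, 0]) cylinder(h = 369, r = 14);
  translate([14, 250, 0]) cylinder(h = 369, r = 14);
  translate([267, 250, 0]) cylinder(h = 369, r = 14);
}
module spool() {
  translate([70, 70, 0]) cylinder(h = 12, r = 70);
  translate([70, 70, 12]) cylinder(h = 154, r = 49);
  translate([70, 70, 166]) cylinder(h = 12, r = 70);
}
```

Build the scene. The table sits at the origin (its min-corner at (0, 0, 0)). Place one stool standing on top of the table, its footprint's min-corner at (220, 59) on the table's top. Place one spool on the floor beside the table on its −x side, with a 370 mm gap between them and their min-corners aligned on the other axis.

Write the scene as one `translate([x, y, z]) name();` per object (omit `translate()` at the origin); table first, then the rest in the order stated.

table();
translate([220, 59, 714]) stool();
translate([-510, 0, 0]) spool();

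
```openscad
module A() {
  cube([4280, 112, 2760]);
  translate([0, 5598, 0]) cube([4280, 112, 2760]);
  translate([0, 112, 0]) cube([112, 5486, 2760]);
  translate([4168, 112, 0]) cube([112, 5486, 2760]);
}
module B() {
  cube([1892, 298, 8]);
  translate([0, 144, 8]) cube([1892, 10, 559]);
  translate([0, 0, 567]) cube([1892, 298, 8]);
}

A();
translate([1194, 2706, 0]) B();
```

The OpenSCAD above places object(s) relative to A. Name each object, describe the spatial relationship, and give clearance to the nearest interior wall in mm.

A is a house frame. B is an I-beam. The I-beam sits inside the house frame, centred. The clearance to the nearest interior wall is 1082 mm.

Clearances: x = 1082, y = 2594; minimum 1082 mm.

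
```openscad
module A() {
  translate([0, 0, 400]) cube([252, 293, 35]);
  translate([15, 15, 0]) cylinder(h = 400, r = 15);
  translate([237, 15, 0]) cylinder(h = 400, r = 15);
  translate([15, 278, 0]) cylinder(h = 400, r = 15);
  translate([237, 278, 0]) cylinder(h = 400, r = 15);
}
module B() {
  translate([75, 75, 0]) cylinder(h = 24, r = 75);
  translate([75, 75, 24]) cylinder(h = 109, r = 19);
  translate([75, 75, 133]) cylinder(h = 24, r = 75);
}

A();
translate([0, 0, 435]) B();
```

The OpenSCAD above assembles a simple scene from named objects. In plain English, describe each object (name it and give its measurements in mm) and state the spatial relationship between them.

A is a simple wooden stool: a rectangular seat 252 mm (x) by 293 mm (y), 35 mm thick, top face at z = 435 mm, on four round legs, each 30 mm in diameter. The legs rest on z = 0, each leg's axis is inset half a diameter from the nearest pair of seat edges (so the leg's bounding box is flush with the corner).

B is a spool: two coaxial disc flanges of radius 75 mm and thickness 24 mm, joined by a core cylinder of radius 19 mm and height 109 mm. The lower flange rests on z = 0 and the three cylinders share a vertical axis.

The spool is on top of the stool.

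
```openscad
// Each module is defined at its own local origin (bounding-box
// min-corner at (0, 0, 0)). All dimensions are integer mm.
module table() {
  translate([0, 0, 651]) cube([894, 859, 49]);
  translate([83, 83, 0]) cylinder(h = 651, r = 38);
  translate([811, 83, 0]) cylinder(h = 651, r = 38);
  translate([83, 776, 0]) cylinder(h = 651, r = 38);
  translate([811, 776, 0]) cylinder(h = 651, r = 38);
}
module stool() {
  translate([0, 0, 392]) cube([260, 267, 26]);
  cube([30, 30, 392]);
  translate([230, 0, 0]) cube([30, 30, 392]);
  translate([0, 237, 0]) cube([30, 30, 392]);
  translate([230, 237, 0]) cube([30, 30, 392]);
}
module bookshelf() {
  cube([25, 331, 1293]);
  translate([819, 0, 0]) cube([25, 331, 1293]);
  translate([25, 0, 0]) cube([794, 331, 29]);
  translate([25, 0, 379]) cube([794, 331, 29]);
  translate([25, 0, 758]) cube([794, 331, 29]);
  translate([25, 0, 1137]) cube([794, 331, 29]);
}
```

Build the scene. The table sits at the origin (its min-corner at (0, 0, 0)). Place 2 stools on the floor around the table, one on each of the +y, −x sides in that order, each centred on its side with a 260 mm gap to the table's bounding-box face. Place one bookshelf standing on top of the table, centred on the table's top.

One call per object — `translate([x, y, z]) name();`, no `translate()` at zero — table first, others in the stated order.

table();
translate([317, 1119, 0]) stool();
translate([-520, 296, 0]) stool();
translate([25, 264, 700]) bookshelf();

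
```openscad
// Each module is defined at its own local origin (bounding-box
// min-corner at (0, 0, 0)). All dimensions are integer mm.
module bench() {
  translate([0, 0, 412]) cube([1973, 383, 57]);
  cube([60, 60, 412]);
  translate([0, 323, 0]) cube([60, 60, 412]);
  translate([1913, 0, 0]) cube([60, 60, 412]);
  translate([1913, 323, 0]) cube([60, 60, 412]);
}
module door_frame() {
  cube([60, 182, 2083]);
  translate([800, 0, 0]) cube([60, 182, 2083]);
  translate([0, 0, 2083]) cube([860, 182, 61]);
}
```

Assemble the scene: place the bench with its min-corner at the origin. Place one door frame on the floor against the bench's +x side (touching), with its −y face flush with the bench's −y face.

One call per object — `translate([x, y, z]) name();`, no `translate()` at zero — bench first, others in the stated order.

bench();
translate([1973, 0, 0]) door_frame();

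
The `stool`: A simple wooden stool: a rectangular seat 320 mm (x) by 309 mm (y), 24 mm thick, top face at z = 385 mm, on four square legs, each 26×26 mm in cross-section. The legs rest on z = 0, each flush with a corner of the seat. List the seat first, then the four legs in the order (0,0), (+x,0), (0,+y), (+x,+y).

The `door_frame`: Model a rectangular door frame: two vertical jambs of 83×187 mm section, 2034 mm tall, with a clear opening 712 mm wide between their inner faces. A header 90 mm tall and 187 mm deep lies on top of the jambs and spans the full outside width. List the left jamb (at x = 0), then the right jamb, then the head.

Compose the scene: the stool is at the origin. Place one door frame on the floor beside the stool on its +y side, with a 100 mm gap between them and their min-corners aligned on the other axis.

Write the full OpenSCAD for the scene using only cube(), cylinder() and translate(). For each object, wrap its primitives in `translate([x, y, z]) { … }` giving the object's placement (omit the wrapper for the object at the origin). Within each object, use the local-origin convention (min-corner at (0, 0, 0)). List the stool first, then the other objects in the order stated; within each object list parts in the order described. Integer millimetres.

translate([0, 0, 361]) cube([320, 309, 24]);
cube([26, 26, 361]);
translate([294, 0, 0]) cube([26, 26, 361]);
translate([0, 283, 0]) cube([26, 26, 361]);
translate([294, 283, 0]) cube([26, 26, 361]);
translate([0, 409, 0]) {
  cube([83, 187, 2034]);
  translate([795, 0, 0]) cube([83, 187, 2034]);
  translate([0, 0, 2034]) cube([878, 187, 90]);
}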